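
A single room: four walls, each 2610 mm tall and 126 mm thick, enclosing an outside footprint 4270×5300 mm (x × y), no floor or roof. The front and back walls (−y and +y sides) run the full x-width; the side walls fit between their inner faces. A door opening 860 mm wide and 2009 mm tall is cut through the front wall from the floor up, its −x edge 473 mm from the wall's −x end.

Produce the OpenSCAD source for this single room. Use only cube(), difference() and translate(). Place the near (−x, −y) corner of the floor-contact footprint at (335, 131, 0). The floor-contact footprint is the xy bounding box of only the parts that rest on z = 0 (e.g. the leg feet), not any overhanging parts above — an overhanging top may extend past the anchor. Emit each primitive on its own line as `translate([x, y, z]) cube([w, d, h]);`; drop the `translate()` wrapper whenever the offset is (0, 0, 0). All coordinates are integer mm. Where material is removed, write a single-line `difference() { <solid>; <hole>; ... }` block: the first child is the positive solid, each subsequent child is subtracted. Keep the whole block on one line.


difference() { translate([335, 131, 0]) cube([4270, 126, 2610]); translate([808, 131, 0]) cube([860, 126, 2009]); }
translate([335, 5305, 0]) cube([4270, 126, 2610]);
translate([335, 257, 0]) cube([126, 5048, 2610]);
translate([4479, 257, 0]) cube([126, 5048, 2610]);


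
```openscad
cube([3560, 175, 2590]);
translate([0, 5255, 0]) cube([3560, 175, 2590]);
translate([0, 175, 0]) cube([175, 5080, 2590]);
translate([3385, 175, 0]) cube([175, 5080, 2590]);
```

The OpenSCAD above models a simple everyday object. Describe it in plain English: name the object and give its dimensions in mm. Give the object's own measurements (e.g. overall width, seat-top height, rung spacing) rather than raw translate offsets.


The wall frame of a small rectangular building: four walls, each 2590 mm tall and 175 mm thick, enclosing a footprint 3560 mm (x) by 5430 mm (y) outside-to-outside, with no floor or roof. The front and back walls (the −y and +y sides) span the full width; the two side walls fit between them.


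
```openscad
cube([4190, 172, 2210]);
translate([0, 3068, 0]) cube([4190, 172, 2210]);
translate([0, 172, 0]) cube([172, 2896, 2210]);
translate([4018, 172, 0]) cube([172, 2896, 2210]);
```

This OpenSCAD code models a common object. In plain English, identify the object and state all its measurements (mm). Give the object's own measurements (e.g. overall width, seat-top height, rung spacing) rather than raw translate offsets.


The wall frame of a small rectangular building: four walls, each 2210 mm tall and 172 mm thick, enclosing a footprint 4190 mm (x) by 3240 mm (y) outside-to-outside, with no floor or roof. The front and back walls (the −y and +y sides) span the full width; the two side walls fit between them.


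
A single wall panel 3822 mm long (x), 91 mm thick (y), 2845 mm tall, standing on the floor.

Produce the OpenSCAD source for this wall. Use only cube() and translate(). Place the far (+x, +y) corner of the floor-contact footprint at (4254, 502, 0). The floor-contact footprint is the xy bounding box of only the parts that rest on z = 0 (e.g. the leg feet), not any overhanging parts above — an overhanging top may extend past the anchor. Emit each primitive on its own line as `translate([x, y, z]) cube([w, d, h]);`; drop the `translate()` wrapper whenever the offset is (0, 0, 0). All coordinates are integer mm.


translate([432, 411, 0]) cube([3822, 91, 2845]);


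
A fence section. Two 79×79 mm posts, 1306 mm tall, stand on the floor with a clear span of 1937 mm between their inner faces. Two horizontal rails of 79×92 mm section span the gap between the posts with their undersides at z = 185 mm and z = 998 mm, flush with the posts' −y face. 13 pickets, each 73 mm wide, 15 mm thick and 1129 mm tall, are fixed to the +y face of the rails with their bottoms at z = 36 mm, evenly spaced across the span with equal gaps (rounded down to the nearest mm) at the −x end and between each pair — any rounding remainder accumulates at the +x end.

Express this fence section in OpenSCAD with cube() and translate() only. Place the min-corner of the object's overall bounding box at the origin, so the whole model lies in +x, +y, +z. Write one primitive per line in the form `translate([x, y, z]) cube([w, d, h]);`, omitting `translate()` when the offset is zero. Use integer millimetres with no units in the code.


cube([79, 79, 1306]);
translate([2016, 0, 0]) cube([79, 79, 1306]);
translate([79, 0, 185]) cube([1937, 79, 92]);
translate([79, 0, 998]) cube([1937, 79, 92]);
translate([149, 79, 36]) cube([73, 15, 1129]);
translate([292, 79, 36]) cube([73, 15, 1129]);
translate([435, 79, 36]) cube([73, 15, 1129]);
translate([578, 79, 36]) cube([73, 15, 1129]);
translate([721, 79, 36]) cube([73, 15, 1129]);
translate([864, 79, 36]) cube([73, 15, 1129]);
translate([1007, 79, 36]) cube([73, 15, 1129]);
translate([1150, 79, 36]) cube([73, 15, 1129]);
translate([1293, 79, 36]) cube([73, 15, 1129]);
translate([1436, 79, 36]) cube([73, 15, 1129]);
translate([1579, 79, 36]) cube([73, 15, 1129]);
translate([1722, 79, 36]) cube([73, 15, 1129]);
translate([1865, 79, 36]) cube([73, 15, 1129]);


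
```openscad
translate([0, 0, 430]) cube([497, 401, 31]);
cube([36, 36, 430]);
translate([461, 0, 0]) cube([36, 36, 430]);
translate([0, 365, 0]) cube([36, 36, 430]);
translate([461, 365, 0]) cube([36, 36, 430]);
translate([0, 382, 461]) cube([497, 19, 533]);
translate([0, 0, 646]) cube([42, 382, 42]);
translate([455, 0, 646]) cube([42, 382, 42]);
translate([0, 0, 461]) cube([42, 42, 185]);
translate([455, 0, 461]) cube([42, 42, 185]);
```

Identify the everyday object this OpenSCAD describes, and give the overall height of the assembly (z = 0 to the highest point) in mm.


A chair. The overall height is 994 mm.

A slab on four corner posts with a tall panel at the back — a chair. The seat slab sits at z = 430 with thickness 31, and the 533 mm backrest starts at the seat top, so the overall height is 430 + 31 + 533 = 994 mm.


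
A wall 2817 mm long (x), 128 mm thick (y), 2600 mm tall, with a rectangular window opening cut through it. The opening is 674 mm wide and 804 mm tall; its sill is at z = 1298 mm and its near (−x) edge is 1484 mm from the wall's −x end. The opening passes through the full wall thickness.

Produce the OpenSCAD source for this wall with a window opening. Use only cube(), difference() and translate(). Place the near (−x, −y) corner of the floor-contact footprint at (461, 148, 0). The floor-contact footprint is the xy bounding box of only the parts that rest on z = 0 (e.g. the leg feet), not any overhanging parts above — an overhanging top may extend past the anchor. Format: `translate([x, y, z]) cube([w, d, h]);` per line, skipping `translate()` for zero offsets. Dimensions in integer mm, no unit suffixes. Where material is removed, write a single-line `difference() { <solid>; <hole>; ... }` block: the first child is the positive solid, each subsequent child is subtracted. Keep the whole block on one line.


difference() { translate([461, 148, 0]) cube([2817, 128, 2600]); translate([1945, 148, 1298]) cube([674, 128, 804]); }


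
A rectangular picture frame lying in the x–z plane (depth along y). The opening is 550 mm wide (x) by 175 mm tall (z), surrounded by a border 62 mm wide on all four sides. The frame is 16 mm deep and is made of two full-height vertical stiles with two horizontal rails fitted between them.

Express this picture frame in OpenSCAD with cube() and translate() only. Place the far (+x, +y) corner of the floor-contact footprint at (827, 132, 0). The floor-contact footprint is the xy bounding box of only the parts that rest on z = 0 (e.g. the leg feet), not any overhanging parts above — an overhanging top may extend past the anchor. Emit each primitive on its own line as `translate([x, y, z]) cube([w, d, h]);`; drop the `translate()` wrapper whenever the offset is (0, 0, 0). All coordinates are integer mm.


translate([153, 116, 0]) cube([62, 16, 299]);
translate([765, 116, 0]) cube([62, 16, 299]);
translate([215, 116, 0]) cube([550, 16, 62]);
translate([215, 116, 237]) cube([550, 16, 62]);


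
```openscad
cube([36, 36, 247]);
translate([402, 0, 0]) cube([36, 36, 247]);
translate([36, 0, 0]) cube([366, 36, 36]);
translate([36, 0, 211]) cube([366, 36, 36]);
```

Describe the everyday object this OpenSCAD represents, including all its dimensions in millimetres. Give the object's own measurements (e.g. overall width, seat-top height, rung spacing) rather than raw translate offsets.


A rectangular picture frame lying in the x–z plane (depth along y). The opening is 366 mm wide (x) by 175 mm tall (z), surrounded by a border 36 mm wide on all four sides. The frame is 36 mm deep and is made of two full-height vertical stiles with two horizontal rails fitted between them.


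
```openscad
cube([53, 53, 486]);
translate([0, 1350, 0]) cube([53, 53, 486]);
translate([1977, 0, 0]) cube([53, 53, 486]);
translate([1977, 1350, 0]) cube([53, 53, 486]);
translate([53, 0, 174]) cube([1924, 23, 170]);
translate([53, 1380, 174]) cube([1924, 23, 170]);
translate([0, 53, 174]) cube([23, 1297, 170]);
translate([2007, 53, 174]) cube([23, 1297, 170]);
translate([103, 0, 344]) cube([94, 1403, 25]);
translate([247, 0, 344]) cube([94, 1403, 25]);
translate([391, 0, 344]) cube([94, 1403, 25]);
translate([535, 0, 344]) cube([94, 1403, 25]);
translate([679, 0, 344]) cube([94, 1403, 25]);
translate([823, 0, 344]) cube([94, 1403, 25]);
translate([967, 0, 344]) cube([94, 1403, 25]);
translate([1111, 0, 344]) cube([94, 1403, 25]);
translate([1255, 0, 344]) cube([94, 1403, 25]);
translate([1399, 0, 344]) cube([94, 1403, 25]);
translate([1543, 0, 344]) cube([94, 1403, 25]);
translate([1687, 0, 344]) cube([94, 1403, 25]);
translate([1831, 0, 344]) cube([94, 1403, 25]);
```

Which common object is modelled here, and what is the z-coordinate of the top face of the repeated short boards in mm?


A bed frame. The slat-top height is 369 mm.

Four posts, four rails, and a row of slats — a bed frame. Slats sit on the rails at z = 174 + 170 = 344; with slat thickness 25, the top is 369 mm.


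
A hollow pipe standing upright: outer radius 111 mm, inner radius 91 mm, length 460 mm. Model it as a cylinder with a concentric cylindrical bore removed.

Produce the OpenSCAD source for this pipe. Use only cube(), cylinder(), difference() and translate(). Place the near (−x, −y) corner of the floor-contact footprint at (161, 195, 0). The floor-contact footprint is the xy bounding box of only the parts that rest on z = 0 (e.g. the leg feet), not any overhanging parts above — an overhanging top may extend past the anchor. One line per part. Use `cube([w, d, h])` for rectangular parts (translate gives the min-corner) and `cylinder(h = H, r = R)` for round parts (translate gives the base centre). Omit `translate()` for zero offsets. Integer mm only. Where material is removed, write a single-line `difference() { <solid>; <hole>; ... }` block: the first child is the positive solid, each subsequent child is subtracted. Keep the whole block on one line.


difference() { translate([272, 306, 0]) cylinder(h = 460, r = 111); translate([272, 306, 0]) cylinder(h = 460, r = 91); }


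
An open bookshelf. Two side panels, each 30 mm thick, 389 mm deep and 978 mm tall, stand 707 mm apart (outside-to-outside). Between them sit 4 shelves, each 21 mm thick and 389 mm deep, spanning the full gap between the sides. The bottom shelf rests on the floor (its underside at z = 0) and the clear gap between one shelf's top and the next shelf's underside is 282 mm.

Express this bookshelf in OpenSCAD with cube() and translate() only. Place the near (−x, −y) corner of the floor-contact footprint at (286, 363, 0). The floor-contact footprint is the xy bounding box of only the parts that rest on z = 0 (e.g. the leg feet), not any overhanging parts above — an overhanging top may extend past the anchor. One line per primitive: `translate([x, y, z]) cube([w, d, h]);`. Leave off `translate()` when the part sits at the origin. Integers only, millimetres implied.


translate([286, 363, 0]) cube([30, 389, 978]);
translate([963, 363, 0]) cube([30, 389, 978]);
translate([316, 363, 0]) cube([647, 389, 21]);
translate([316, 363, 303]) cube([647, 389, 21]);
translate([316, 363, 606]) cube([647, 389, 21]);
translate([316, 363, 909]) cube([647, 389, 21]);


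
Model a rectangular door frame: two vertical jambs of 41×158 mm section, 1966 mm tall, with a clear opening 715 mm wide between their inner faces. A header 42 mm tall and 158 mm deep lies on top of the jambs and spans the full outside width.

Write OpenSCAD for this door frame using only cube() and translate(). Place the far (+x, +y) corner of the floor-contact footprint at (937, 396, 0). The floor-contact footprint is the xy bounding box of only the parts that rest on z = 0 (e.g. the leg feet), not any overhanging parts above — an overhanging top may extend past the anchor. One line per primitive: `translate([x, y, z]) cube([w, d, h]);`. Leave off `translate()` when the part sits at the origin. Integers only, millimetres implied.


translate([140, 238, 0]) cube([41, 158, 1966]);
translate([896, 238, 0]) cube([41, 158, 1966]);
translate([140, 238, 1966]) cube([797, 158, 42]);


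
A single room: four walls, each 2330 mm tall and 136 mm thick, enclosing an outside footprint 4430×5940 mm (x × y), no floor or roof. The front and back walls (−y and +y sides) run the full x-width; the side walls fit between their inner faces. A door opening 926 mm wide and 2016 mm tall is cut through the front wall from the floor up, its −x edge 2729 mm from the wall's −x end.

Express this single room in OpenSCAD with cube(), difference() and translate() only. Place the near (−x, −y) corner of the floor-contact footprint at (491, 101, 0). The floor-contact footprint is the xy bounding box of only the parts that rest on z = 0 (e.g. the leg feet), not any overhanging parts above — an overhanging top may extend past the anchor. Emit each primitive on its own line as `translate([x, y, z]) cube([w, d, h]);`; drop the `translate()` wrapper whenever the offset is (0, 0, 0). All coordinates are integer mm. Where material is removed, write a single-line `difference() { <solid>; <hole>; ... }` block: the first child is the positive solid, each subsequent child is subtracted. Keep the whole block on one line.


difference() { translate([491, 101, 0]) cube([4430, 136, 2330]); translate([3220, 101, 0]) cube([926, 136, 2016]); }
translate([491, 5905, 0]) cube([4430, 136, 2330]);
translate([491, 237, 0]) cube([136, 5668, 2330]);
translate([4785, 237, 0]) cube([136, 5668, 2330]);


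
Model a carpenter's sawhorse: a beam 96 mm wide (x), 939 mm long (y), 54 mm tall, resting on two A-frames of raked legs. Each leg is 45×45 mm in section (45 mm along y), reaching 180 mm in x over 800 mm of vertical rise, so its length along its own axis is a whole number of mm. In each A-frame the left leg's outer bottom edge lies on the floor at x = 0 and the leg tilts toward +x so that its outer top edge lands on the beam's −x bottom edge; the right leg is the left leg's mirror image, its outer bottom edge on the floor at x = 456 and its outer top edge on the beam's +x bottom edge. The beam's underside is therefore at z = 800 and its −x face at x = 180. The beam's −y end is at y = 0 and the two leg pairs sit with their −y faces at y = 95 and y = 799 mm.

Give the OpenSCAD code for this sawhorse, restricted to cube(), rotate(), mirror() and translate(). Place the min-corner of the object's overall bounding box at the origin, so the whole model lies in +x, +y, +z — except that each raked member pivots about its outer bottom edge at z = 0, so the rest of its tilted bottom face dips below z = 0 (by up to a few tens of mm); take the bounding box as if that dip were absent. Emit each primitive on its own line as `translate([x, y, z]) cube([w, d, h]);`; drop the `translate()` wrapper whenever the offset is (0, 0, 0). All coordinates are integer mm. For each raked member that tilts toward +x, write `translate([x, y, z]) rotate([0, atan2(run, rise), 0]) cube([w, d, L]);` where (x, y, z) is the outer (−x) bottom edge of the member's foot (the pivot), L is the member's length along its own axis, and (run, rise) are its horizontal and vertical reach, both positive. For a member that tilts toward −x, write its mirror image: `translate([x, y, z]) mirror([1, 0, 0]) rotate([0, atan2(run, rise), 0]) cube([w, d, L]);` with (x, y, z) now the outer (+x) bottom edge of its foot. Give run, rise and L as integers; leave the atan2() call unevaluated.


// leg length = √(180² + 800²) = 820
// right-leg outer foot x = 2·180 + 96 = 456
// beam min-corner = (180, 0, 800)
translate([180, 0, 800]) cube([96, 939, 54]);
translate([0, 95, 0]) rotate([0, atan2(180, 800), 0]) cube([45, 45, 820]);
translate([456, 95, 0]) mirror([1, 0, 0]) rotate([0, atan2(180, 800), 0]) cube([45, 45, 820]);
translate([0, 799, 0]) rotate([0, atan2(180, 800), 0]) cube([45, 45, 820]);
translate([456, 799, 0]) mirror([1, 0, 0]) rotate([0, atan2(180, 800), 0]) cube([45, 45, 820]);


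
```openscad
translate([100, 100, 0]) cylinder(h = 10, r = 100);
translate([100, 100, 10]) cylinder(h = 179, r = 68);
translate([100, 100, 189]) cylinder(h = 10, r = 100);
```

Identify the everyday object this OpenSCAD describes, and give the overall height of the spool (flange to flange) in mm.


A spool. The overall height is 199 mm.

Three coaxial cylinders, large–small–large — a spool. Two 10 mm flanges and a 179 mm core give 10 + 179 + 10 = 199 mm.


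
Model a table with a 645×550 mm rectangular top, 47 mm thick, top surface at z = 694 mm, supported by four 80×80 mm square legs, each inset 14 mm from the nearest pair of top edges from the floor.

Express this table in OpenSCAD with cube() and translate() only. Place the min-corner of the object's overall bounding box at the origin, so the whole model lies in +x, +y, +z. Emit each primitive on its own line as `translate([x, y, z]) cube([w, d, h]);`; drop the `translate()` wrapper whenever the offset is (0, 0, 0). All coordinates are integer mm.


translate([0, 0, 647]) cube([645, 550, 47]);
translate([14, 14, 0]) cube([80, 80, 647]);
translate([551, 14, 0]) cube([80, 80, 647]);
translate([14, 456, 0]) cube([80, 80, 647]);
translate([551, 456, 0]) cube([80, 80, 647]);


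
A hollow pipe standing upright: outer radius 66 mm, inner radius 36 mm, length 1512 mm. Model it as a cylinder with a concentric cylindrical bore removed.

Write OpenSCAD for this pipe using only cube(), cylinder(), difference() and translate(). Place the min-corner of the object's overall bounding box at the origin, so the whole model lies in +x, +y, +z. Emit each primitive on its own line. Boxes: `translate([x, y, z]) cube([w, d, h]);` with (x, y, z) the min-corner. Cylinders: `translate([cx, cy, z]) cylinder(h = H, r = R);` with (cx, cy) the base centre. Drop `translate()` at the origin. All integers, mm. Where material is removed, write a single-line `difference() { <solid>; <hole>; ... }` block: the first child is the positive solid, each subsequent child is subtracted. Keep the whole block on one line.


difference() { translate([66, 66, 0]) cylinder(h = 1512, r = 66); translate([66, 66, 0]) cylinder(h = 1512, r = 36); }


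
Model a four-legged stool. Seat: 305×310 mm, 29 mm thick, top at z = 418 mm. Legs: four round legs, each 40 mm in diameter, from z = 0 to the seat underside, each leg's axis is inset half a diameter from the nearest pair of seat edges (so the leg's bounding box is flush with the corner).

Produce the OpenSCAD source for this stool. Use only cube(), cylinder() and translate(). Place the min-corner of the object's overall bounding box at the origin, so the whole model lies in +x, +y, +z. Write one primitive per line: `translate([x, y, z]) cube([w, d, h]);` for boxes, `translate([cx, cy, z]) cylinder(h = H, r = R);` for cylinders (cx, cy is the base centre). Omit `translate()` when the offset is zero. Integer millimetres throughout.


// leg_h = 418 - 29 = 389
translate([0, 0, 389]) cube([305, 310, 29]);
translate([20, 20, 0]) cylinder(h = 389, r = 20);
translate([285, 20, 0]) cylinder(h = 389, r = 20);
translate([20, 290, 0]) cylinder(h = 389, r = 20);
translate([285, 290, 0]) cylinder(h = 389, r = 20);


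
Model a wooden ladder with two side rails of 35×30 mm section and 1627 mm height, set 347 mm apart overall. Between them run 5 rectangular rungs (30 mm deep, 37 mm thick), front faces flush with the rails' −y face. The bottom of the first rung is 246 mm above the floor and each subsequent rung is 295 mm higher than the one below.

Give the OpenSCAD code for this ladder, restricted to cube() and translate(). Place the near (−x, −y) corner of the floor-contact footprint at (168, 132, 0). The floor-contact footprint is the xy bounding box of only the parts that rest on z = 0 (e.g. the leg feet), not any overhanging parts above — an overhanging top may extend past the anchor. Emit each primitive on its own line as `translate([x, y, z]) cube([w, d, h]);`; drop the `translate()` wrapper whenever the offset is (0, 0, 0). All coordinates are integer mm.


translate([168, 132, 0]) cube([35, 30, 1627]);
translate([480, 132, 0]) cube([35, 30, 1627]);
translate([203, 132, 246]) cube([277, 30, 37]);
translate([203, 132, 541]) cube([277, 30, 37]);
translate([203, 132, 836]) cube([277, 30, 37]);
translate([203, 132, 1131]) cube([277, 30, 37]);
translate([203, 132, 1426]) cube([277, 30, 37]);


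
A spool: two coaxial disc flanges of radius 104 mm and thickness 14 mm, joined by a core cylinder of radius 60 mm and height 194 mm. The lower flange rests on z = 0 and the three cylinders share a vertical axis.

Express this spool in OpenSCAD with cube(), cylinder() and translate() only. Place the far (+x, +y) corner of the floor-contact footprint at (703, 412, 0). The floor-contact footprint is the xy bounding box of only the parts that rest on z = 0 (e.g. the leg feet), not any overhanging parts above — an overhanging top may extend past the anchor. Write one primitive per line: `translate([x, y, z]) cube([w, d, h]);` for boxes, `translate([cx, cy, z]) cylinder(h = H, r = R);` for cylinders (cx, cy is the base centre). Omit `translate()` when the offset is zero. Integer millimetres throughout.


translate([599, 308, 0]) cylinder(h = 14, r = 104);
translate([599, 308, 14]) cylinder(h = 194, r = 60);
translate([599, 308, 208]) cylinder(h = 14, r = 104);


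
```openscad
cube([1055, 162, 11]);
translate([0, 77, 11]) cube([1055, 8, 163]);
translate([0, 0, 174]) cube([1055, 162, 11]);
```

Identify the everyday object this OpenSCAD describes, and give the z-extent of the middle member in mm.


An I-beam. The web height is 163 mm.

Two wide flanges with a thin centred web — an I-beam. Overall 185 mm minus two 11 mm flanges gives a web of 185 − 2·11 = 163 mm.


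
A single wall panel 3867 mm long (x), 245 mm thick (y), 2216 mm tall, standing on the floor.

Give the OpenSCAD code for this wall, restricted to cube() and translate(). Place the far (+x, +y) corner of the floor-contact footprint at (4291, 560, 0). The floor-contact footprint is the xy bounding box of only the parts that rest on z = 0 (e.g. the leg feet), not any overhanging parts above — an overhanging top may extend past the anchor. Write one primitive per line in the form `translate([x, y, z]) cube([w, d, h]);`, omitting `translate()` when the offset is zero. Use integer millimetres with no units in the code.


translate([424, 315, 0]) cube([3867, 245, 2216]);


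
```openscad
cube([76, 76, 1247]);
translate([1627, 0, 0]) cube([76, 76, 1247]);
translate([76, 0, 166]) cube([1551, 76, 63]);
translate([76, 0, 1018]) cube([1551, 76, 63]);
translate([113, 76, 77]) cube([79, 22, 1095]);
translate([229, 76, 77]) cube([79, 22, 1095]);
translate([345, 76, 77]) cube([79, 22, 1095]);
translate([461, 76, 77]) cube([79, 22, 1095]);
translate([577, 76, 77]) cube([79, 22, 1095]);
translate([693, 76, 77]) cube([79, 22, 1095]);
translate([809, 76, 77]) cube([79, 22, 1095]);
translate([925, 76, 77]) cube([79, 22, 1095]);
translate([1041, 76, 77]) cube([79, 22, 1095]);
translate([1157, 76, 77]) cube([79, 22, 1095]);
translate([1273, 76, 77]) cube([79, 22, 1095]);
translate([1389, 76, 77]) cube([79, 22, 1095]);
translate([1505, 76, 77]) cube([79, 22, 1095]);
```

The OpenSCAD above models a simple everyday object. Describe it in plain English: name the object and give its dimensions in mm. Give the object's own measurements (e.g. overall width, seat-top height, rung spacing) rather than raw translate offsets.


A fence section. Two 76×76 mm posts, 1247 mm tall, stand on the floor with a clear span of 1551 mm between their inner faces. Two horizontal rails of 76×63 mm section span the gap between the posts with their undersides at z = 166 mm and z = 1018 mm, flush with the posts' −y face. 13 pickets, each 79 mm wide, 22 mm thick and 1095 mm tall, are fixed to the +y face of the rails with their bottoms at z = 77 mm, spaced across the span with a 37 mm gap after the −x post and between neighbouring pickets, with 43 mm left before the +x post.


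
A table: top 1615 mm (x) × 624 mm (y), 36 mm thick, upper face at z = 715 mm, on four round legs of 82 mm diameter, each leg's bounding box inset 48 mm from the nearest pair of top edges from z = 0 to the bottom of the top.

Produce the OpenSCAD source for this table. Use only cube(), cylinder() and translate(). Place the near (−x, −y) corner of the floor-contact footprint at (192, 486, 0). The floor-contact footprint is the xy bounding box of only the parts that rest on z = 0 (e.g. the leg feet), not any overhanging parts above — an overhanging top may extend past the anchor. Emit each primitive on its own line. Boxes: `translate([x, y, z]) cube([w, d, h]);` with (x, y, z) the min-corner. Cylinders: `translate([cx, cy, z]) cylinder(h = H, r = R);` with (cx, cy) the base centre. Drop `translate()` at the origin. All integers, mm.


translate([144, 438, 679]) cube([1615, 624, 36]);
translate([233, 527, 0]) cylinder(h = 679, r = 41);
translate([1670, 527, 0]) cylinder(h = 679, r = 41);
translate([233, 973, 0]) cylinder(h = 679, r = 41);
translate([1670, 973, 0]) cylinder(h = 679, r = 41);


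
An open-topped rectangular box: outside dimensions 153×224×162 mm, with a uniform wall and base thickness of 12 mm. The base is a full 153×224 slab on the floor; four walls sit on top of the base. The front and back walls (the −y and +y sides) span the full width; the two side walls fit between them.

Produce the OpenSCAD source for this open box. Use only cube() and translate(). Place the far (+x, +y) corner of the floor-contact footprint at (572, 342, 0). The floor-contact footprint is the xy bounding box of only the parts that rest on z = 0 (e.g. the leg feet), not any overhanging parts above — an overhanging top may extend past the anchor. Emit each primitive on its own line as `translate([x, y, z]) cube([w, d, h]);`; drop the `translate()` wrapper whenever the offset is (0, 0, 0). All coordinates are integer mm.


translate([419, 118, 0]) cube([153, 224, 12]);
translate([419, 118, 12]) cube([153, 12, 150]);
translate([419, 330, 12]) cube([153, 12, 150]);
translate([419, 130, 12]) cube([12, 200, 150]);
translate([560, 130, 12]) cube([12, 200, 150]);


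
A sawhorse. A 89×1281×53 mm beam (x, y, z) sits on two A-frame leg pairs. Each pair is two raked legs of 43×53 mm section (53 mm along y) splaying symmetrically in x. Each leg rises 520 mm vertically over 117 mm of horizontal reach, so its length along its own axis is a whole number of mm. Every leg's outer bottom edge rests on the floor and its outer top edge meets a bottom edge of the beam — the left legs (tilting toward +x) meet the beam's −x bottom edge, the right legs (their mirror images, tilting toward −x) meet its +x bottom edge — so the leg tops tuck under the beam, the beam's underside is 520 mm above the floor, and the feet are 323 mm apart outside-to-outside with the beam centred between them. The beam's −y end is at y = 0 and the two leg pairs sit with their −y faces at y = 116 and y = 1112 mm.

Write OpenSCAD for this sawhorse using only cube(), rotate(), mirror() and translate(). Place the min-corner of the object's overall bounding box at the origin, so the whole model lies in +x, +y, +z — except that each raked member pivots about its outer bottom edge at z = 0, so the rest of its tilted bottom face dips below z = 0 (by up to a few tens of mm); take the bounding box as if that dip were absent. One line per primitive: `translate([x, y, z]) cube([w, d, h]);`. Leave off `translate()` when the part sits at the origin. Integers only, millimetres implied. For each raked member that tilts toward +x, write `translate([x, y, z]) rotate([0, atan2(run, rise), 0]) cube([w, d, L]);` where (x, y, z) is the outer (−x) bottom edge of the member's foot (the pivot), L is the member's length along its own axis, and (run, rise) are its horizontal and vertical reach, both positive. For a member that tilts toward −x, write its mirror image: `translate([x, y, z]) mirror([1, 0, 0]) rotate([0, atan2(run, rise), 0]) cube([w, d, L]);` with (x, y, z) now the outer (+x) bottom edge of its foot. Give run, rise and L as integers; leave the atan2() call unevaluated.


translate([117, 0, 520]) cube([89, 1281, 53]);
translate([0, 116, 0]) rotate([0, atan2(117, 520), 0]) cube([43, 53, 533]);
translate([323, 116, 0]) mirror([1, 0, 0]) rotate([0, atan2(117, 520), 0]) cube([43, 53, 533]);
translate([0, 1112, 0]) rotate([0, atan2(117, 520), 0]) cube([43, 53, 533]);
translate([323, 1112, 0]) mirror([1, 0, 0]) rotate([0, atan2(117, 520), 0]) cube([43, 53, 533]);


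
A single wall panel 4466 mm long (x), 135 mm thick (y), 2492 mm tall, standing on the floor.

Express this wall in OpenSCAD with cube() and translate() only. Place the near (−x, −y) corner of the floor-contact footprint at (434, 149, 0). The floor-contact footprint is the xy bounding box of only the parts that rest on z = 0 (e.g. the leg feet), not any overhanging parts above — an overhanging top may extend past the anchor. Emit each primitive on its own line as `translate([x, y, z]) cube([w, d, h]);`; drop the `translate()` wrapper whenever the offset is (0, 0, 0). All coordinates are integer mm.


translate([434, 149, 0]) cube([4466, 135, 2492]);


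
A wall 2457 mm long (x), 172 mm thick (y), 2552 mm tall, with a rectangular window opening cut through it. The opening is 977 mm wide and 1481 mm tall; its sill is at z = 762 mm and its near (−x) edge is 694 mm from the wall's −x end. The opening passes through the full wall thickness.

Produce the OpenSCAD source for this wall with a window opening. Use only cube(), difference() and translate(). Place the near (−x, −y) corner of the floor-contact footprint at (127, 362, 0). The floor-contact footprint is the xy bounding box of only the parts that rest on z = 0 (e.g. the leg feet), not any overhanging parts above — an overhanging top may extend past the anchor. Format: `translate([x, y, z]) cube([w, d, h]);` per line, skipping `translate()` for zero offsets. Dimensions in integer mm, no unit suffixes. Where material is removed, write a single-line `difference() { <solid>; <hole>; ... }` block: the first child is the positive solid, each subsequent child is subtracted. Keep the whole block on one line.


difference() { translate([127, 362, 0]) cube([2457, 172, 2552]); translate([821, 362, 762]) cube([977, 172, 1481]); }


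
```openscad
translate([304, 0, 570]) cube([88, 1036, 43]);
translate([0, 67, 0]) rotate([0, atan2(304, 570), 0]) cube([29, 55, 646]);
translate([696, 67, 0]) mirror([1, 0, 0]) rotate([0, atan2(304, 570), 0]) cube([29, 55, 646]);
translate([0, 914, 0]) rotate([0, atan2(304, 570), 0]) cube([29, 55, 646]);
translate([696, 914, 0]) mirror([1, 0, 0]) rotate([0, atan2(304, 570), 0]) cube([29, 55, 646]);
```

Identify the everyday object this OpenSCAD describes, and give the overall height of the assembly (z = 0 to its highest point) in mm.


A sawhorse. The overall height is 613 mm.

A beam across two mirrored pairs of raked legs — a sawhorse. The beam's underside is at z = 570 (matching the legs' vertical rise in atan2(304, 570)) and the beam is 43 mm tall, so its top is at 570 + 43 = 613 mm. The raked legs top out at the beam's underside, so that is the highest point.


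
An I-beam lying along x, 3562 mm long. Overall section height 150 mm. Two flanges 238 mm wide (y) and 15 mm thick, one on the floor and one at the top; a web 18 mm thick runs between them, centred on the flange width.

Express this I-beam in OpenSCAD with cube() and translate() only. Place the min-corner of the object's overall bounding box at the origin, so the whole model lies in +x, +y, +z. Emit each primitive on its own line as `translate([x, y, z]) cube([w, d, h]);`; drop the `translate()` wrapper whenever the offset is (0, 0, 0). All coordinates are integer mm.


cube([3562, 238, 15]);
translate([0, 110, 15]) cube([3562, 18, 120]);
translate([0, 0, 135]) cube([3562, 238, 15]);


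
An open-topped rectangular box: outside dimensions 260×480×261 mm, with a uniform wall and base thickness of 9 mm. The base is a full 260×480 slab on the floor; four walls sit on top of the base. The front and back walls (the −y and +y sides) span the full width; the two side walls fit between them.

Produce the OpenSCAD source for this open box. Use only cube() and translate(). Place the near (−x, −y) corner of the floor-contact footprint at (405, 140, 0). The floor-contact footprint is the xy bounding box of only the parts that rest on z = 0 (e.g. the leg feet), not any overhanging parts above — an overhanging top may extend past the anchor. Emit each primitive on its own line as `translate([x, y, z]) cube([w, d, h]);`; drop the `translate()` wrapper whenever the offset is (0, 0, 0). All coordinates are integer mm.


translate([405, 140, 0]) cube([260, 480, 9]);
translate([405, 140, 9]) cube([260, 9, 252]);
translate([405, 611, 9]) cube([260, 9, 252]);
translate([405, 149, 9]) cube([9, 462, 252]);
translate([656, 149, 9]) cube([9, 462, 252]);


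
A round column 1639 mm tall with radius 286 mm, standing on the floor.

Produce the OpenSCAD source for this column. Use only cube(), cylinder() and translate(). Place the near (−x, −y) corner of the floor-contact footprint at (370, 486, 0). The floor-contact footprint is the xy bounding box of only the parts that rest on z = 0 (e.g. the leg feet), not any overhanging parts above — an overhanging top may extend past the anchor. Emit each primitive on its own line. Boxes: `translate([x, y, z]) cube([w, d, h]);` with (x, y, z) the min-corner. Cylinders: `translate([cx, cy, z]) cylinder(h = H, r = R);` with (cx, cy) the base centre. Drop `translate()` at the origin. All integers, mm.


translate([656, 772, 0]) cylinder(h = 1639, r = 286);


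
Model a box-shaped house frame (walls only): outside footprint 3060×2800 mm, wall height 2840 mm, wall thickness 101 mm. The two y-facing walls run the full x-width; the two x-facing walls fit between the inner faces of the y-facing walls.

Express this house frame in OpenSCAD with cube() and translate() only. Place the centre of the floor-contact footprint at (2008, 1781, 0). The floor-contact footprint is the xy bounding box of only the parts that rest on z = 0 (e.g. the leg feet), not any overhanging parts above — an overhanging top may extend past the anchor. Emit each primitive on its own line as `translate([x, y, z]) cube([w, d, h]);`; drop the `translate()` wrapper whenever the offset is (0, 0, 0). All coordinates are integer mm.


translate([478, 381, 0]) cube([3060, 101, 2840]);
translate([478, 3080, 0]) cube([3060, 101, 2840]);
translate([478, 482, 0]) cube([101, 2598, 2840]);
translate([3437, 482, 0]) cube([101, 2598, 2840]);


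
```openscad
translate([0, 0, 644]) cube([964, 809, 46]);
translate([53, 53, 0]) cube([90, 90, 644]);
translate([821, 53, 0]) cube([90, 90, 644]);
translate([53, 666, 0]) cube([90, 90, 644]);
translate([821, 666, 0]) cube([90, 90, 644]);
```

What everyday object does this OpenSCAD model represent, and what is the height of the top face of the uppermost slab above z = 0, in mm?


A table. The table height is 690 mm.

A 964×809×46 slab sits at z = 644 on four 90 mm square posts — a table. The top surface is at 644 + 46 = 690 mm.


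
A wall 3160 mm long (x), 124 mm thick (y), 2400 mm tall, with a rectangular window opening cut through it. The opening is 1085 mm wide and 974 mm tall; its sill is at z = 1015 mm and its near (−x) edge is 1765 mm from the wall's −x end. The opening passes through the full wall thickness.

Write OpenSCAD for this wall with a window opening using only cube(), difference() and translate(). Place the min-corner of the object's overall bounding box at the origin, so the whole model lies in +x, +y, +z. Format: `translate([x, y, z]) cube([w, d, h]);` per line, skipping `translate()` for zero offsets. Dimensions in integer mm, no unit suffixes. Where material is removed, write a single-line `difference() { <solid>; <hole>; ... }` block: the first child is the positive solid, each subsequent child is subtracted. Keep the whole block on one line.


difference() { cube([3160, 124, 2400]); translate([1765, 0, 1015]) cube([1085, 124, 974]); }


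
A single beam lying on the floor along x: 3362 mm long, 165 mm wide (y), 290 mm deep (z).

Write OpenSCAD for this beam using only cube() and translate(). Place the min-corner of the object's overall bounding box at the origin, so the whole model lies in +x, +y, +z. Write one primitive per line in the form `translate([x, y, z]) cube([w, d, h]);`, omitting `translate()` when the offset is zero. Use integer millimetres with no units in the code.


cube([3362, 165, 290]);


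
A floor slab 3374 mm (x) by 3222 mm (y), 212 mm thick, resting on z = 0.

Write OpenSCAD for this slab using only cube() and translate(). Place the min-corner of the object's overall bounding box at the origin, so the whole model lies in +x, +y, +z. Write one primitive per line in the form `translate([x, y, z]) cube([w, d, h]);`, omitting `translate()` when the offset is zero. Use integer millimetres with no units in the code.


cube([3374, 3222, 212]);


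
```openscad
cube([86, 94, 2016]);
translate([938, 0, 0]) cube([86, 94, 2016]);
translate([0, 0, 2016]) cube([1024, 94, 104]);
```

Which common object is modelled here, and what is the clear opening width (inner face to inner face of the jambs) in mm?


A door frame. The clear opening width is 852 mm.

Two 2016 mm tall posts with a header on top — a door frame. The left jamb is 86 mm wide at x = 0; the right jamb starts at x = 938. The clear opening is 938 − 86 = 852 mm.


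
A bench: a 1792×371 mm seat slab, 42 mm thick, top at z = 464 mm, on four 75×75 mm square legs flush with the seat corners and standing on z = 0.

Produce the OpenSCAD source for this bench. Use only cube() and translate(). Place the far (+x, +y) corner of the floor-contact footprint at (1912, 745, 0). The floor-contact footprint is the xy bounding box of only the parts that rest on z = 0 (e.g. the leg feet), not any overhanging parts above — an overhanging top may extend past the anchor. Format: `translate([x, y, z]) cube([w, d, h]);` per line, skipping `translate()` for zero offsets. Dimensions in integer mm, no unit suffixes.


translate([120, 374, 422]) cube([1792, 371, 42]);
translate([120, 374, 0]) cube([75, 75, 422]);
translate([120, 670, 0]) cube([75, 75, 422]);
translate([1837, 374, 0]) cube([75, 75, 422]);
translate([1837, 670, 0]) cube([75, 75, 422]);


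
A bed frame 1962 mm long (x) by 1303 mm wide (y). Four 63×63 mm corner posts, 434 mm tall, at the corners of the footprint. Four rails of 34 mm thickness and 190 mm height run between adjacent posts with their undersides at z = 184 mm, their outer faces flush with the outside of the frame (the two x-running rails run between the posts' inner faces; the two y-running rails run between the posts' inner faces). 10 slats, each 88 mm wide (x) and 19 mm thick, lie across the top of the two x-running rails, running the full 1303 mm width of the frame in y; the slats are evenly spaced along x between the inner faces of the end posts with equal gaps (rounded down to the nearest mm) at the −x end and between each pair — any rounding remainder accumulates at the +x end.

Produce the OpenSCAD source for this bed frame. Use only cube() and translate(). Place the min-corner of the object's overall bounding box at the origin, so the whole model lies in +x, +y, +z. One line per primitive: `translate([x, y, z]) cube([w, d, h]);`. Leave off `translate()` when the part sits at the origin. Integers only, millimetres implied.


cube([63, 63, 434]);
translate([0, 1240, 0]) cube([63, 63, 434]);
translate([1899, 0, 0]) cube([63, 63, 434]);
translate([1899, 1240, 0]) cube([63, 63, 434]);
translate([63, 0, 184]) cube([1836, 34, 190]);
translate([63, 1269, 184]) cube([1836, 34, 190]);
translate([0, 63, 184]) cube([34, 1177, 190]);
translate([1928, 63, 184]) cube([34, 1177, 190]);
translate([149, 0, 374]) cube([88, 1303, 19]);
translate([323, 0, 374]) cube([88, 1303, 19]);
translate([497, 0, 374]) cube([88, 1303, 19]);
translate([671, 0, 374]) cube([88, 1303, 19]);
translate([845, 0, 374]) cube([88, 1303, 19]);
translate([1019, 0, 374]) cube([88, 1303, 19]);
translate([1193, 0, 374]) cube([88, 1303, 19]);
translate([1367, 0, 374]) cube([88, 1303, 19]);
translate([1541, 0, 374]) cube([88, 1303, 19]);
translate([1715, 0, 374]) cube([88, 1303, 19]);
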